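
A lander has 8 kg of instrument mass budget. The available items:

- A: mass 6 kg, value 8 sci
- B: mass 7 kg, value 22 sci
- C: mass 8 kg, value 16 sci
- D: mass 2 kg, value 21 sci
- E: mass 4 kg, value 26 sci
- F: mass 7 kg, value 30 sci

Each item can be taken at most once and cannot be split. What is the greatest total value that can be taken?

Check high-value combinations within 8 kg:
- D+E: mass 2+4=6, value 21+26=47
- F: mass 7, value 30
- A+D: mass 6+2=8, value 8+21=29
- E: mass 4, value 26
Best: 47 sci.

47 sci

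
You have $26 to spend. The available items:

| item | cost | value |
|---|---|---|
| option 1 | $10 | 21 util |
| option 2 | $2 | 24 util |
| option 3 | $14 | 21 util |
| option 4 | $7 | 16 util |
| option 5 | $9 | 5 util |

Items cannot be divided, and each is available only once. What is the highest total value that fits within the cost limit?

This is a 0/1 knapsack; check combinations near the capacity.
- option 1+option 2+option 3: cost 10+2+14=26, value 21+24+21=66
- option 1+option 2+option 4: cost 10+2+7=19, value 21+24+16=61
- option 2+option 3+option 4: cost 2+14+7=23, value 24+21+16=61
Best: 66 util.

66 util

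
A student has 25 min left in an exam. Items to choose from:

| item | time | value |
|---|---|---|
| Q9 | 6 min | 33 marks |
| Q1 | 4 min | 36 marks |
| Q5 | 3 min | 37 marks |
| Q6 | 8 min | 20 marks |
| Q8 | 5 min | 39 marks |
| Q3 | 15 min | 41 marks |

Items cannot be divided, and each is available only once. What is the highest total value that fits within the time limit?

Check high-value combinations within 25 min:
- Q9+Q1+Q5+Q8: time 6+4+3+5=18, value 33+36+37+39=145
- Q1+Q5+Q6+Q8: time 4+3+8+5=20, value 36+37+20+39=132
- Q9+Q5+Q6+Q8: time 6+3+8+5=22, value 33+37+20+39=129
- Q9+Q1+Q6+Q8: time 6+4+8+5=23, value 33+36+20+39=128
- Q9+Q1+Q5+Q6: time 6+4+3+8=21, value 33+36+37+20=126
Best: 145 marks.

145 marks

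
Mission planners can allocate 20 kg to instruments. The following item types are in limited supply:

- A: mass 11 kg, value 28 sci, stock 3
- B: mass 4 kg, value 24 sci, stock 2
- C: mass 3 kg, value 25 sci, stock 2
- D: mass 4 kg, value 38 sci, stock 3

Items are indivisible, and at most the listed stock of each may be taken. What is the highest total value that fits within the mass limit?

164 sci

Best selections within mass 20 and stock limits:
- 2×C + 3×D: mass 18, value 164
- 1×B + 1×C + 3×D: mass 19, value 163
- 2×B + 3×D: mass 20, value 162
- 1×B + 2×C + 2×D: mass 18, value 150
Best: 164 sci.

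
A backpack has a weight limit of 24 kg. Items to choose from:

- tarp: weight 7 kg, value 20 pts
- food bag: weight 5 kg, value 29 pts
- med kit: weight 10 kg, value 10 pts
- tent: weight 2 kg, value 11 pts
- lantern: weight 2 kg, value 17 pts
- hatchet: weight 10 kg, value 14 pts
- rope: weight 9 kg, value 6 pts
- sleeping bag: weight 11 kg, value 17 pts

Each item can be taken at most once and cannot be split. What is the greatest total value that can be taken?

Check high-value combinations within 24 kg:
- tarp+food bag+lantern+hatchet: weight 7+5+2+10=24, value 20+29+17+14=80
- tarp+food bag+tent+lantern: weight 7+5+2+2=16, value 20+29+11+17=77
- tarp+food bag+med kit+lantern: weight 7+5+10+2=24, value 20+29+10+17=76
Best: 80 pts.

80 pts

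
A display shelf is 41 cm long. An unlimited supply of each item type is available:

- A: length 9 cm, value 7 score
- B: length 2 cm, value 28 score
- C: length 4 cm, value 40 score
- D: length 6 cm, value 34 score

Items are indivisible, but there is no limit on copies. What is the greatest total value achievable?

Best value-per-unit is B at 28/2, and filling with it alone uses length 20×2=40. No mix of the others beats 20×28 = 560.

560 score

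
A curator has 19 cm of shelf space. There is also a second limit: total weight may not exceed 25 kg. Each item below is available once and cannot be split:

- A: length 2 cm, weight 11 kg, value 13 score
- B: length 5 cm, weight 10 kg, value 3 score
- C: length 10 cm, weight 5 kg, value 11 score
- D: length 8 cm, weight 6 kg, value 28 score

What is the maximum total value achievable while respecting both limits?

Feasible sets respecting both limits:
- A+D: length 10, weight 17, value 41
- C+D: length 18, weight 11, value 39
- B+D: length 13, weight 16, value 31
- D: length 8, weight 6, value 28
Best: 41 score.

41 score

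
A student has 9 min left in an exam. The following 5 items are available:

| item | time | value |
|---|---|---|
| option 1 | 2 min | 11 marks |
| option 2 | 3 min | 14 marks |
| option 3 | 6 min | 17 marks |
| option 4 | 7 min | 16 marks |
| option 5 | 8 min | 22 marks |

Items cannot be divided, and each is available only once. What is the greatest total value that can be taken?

31 marks

Check high-value combinations within 9 min:
- option 2+option 3: time 3+6=9, value 14+17=31
- option 1+option 3: time 2+6=8, value 11+17=28
- option 1+option 4: time 2+7=9, value 11+16=27
Best: 31 marks.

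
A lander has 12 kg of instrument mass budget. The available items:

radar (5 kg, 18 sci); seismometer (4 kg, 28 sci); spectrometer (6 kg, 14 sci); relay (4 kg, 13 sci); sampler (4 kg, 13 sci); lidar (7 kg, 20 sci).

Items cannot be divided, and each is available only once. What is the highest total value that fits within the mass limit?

54 sci

Check high-value combinations within 12 kg:
- seismometer+relay+sampler: mass 4+4+4=12, value 28+13+13=54
- seismometer+lidar: mass 4+7=11, value 28+20=48
- radar+seismometer: mass 5+4=9, value 18+28=46
- seismometer+spectrometer: mass 4+6=10, value 28+14=42
Best: 54 sci.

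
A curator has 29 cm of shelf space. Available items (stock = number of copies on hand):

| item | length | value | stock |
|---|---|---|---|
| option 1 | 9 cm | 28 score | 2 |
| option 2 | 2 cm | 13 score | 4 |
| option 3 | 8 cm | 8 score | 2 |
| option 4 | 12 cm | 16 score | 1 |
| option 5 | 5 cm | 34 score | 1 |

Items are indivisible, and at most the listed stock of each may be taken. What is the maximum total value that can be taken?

129 score

Top feasible selections:
- 2×option 1 + 3×option 2 + 1×option 5: length 29, value 129
- 2×option 1 + 2×option 2 + 1×option 5: length 27, value 116
- 1×option 1 + 4×option 2 + 1×option 5: length 22, value 114
- 1×option 1 + 3×option 2 + 1×option 3 + 1×option 5: length 28, value 109
Best: 129 score.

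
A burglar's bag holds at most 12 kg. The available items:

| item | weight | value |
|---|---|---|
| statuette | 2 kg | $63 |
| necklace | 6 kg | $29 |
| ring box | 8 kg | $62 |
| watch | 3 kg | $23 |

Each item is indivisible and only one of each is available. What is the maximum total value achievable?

Check high-value combinations within 12 kg:
- statuette+ring box: weight 2+8=10, value 63+62=125
- statuette+necklace+watch: weight 2+6+3=11, value 63+29+23=115
- statuette+necklace: weight 2+6=8, value 63+29=92
- statuette+watch: weight 2+3=5, value 63+23=86
Best: $125.

$125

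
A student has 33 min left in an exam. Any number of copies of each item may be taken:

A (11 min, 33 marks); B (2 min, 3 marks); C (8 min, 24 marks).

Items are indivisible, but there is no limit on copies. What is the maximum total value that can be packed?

99 marks

Best value-per-unit is A at 33/11, and filling with it alone uses time 3×11=33. No mix of the others beats 3×33 = 99.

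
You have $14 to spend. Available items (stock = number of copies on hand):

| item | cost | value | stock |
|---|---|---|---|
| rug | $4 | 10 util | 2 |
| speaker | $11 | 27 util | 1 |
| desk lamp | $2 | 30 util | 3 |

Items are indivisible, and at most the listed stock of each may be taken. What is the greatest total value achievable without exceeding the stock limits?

Top feasible selections:
- 2×rug + 3×desk lamp: cost 14, value 110
- 1×rug + 3×desk lamp: cost 10, value 100
Best: 110 util.

110 util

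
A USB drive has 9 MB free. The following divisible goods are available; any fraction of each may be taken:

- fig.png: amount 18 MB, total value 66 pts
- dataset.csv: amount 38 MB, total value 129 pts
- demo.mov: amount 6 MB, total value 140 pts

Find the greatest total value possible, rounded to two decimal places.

Take in order of value per unit:
- demo.mov (140/6 per unit): all 6 → value 140, running total 140.00
- fig.png (66/18 per unit): 3 of 18 → value 3×66/18 = 11.0000, running total 151.00
Total 151.00.

151.00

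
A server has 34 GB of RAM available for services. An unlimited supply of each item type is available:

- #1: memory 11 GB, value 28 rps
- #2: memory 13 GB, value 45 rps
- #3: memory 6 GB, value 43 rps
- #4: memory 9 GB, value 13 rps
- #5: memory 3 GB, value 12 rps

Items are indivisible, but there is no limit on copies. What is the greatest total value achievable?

227 rps

Best value-per-unit is #3 at 43/6; filling with it alone gives 5×43 = 215.
Optimal mix: 5×#3 + 1×#5 → memory 33, value 227.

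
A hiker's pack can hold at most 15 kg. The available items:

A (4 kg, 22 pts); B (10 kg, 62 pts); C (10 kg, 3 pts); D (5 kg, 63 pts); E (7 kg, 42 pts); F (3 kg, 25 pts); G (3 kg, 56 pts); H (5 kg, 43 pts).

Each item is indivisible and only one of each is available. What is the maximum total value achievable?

166 pts

Check high-value combinations within 15 kg:
- A+D+F+G: weight 4+5+3+3=15, value 22+63+25+56=166
- D+G+H: weight 5+3+5=13, value 63+56+43=162
- D+E+G: weight 5+7+3=15, value 63+42+56=161
Best: 166 pts.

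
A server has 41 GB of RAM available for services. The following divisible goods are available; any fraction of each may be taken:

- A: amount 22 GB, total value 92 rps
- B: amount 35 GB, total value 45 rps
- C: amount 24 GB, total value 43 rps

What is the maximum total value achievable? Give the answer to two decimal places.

126.04

Take in order of value per unit:
- A (92/22 per unit): all 22 → value 92, running total 92.00
- C (43/24 per unit): 19 of 24 → value 19×43/24 = 34.0417, running total 126.04
Total 126.04.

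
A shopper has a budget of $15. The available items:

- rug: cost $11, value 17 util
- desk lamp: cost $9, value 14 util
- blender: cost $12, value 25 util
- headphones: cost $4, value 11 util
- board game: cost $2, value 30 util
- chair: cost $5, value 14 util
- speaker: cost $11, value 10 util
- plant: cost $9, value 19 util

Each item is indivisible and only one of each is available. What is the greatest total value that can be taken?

Check high-value combinations within $15:
- headphones+board game+plant: cost 4+2+9=15, value 11+30+19=60
- headphones+board game+chair: cost 4+2+5=11, value 11+30+14=55
- blender+board game: cost 12+2=14, value 25+30=55
- desk lamp+headphones+board game: cost 9+4+2=15, value 14+11+30=55
- board game+plant: cost 2+9=11, value 30+19=49
Best: 60 util.

60 util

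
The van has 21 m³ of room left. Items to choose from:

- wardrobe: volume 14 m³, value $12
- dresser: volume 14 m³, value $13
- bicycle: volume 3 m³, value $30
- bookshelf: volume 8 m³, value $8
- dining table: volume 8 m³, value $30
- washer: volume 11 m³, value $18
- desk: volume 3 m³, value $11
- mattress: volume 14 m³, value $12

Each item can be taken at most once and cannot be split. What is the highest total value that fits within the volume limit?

Check high-value combinations within 21 m³:
- bicycle+dining table+desk: volume 3+8+3=14, value 30+30+11=71
- bicycle+bookshelf+dining table: volume 3+8+8=19, value 30+8+30=68
- bicycle+dining table: volume 3+8=11, value 30+30=60
- bicycle+washer+desk: volume 3+11+3=17, value 30+18+11=59
- dresser+bicycle+desk: volume 14+3+3=20, value 13+30+11=54
Best: $71.

$71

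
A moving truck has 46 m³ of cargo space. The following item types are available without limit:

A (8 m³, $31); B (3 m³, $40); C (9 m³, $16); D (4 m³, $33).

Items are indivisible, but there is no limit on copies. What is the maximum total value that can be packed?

$600

Best value-per-unit is B at 40/3, and filling with it alone uses volume 15×3=45. No mix of the others beats 15×40 = 600.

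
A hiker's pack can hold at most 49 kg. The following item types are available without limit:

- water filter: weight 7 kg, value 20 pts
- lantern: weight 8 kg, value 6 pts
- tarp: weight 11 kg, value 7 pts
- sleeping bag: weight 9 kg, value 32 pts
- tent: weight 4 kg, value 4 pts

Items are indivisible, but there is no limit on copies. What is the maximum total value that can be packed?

Best value-per-unit is sleeping bag at 32/9; filling with it alone gives 5×32 = 160.
Optimal mix: 5×sleeping bag + 1×tent → weight 49, value 164.

164 pts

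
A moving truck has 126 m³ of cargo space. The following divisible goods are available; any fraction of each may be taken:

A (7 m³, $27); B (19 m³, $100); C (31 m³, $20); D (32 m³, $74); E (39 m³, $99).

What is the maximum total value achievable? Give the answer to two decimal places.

Take in order of value per unit:
- B (100/19 per unit): all 19 → value 100, running total 100.00
- A (27/7 per unit): all 7 → value 27, running total 127.00
- E (99/39 per unit): all 39 → value 99, running total 226.00
- D (74/32 per unit): all 32 → value 74, running total 300.00
- C (20/31 per unit): 29 of 31 → value 29×20/31 = 18.7097, running total 318.71
Total 318.71.

318.71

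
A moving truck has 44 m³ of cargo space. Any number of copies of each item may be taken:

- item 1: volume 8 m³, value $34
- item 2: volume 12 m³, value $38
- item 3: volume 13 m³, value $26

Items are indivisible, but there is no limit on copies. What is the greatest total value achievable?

Best value-per-unit is item 1 at 34/8; filling with it alone gives 5×34 = 170.
Optimal mix: 4×item 1 + 1×item 2 → volume 44, value 174.

$174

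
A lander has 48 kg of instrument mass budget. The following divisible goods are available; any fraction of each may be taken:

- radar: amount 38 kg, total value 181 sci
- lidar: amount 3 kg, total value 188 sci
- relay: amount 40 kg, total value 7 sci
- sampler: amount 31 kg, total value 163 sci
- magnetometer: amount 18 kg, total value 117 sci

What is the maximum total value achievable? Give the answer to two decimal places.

446.97

Take in order of value per unit:
- lidar (188/3 per unit): all 3 → value 188, running total 188.00
- magnetometer (117/18 per unit): all 18 → value 117, running total 305.00
- sampler (163/31 per unit): 27 of 31 → value 27×163/31 = 141.9677, running total 446.97
Total 446.97.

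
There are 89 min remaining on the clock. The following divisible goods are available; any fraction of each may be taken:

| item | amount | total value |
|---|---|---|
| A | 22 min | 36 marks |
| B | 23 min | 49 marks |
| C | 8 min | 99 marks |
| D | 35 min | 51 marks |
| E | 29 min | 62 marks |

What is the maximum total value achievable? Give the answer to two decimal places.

256.20

Take in order of value per unit:
- C (99/8 per unit): all 8 → value 99, running total 99.00
- E (62/29 per unit): all 29 → value 62, running total 161.00
- B (49/23 per unit): all 23 → value 49, running total 210.00
- A (36/22 per unit): all 22 → value 36, running total 246.00
- D (51/35 per unit): 7 of 35 → value 7×51/35 = 10.2000, running total 256.20
Total 256.20.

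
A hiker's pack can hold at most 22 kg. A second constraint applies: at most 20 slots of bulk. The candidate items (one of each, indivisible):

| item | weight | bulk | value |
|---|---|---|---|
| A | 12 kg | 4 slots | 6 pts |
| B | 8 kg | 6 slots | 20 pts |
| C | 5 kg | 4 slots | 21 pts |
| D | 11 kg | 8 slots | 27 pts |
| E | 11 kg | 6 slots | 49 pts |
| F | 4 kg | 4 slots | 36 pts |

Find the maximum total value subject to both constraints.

106 pts

Feasible sets respecting both limits:
- C+E+F: weight 20, bulk 14, value 106
- E+F: weight 15, bulk 10, value 85
- C+D+F: weight 20, bulk 16, value 84
- B+C+F: weight 17, bulk 14, value 77
Best: 106 pts.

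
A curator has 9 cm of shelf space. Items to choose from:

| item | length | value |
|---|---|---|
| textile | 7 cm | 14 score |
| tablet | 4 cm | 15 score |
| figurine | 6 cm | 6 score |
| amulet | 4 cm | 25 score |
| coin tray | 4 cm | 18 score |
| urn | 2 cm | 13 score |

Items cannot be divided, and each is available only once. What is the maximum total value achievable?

43 score

Check high-value combinations within 9 cm:
- amulet+coin tray: length 4+4=8, value 25+18=43
- tablet+amulet: length 4+4=8, value 15+25=40
- amulet+urn: length 4+2=6, value 25+13=38
- tablet+coin tray: length 4+4=8, value 15+18=33
- coin tray+urn: length 4+2=6, value 18+13=31
Best: 43 score.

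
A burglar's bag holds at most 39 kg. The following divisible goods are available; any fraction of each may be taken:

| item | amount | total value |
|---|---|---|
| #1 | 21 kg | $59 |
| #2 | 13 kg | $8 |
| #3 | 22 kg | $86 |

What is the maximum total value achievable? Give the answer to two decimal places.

Take in order of value per unit:
- #3 (86/22 per unit): all 22 → value 86, running total 86.00
- #1 (59/21 per unit): 17 of 21 → value 17×59/21 = 47.7619, running total 133.76
Total 133.76.

133.76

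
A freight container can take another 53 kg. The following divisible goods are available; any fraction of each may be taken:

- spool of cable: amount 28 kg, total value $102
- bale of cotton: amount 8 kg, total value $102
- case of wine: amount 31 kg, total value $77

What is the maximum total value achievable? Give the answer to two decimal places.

Take in order of value per unit:
- bale of cotton (102/8 per unit): all 8 → value 102, running total 102.00
- spool of cable (102/28 per unit): all 28 → value 102, running total 204.00
- case of wine (77/31 per unit): 17 of 31 → value 17×77/31 = 42.2258, running total 246.23
Total 246.23.

246.23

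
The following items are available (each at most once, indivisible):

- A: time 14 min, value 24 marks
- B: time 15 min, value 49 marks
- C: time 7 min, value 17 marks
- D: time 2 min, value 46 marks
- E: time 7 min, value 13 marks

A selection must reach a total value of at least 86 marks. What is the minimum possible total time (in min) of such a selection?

17

Subsets with value ≥ 86, sorted by total time:
- B+D: time 17, value 95
- A+C+D: time 23, value 87
Minimum time: 17 min.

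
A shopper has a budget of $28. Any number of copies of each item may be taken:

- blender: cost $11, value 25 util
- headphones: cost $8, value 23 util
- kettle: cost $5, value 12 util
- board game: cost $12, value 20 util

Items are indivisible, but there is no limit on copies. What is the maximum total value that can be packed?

Best value-per-unit is headphones at 23/8; filling with it alone gives 3×23 = 69.
Optimal mix: 1×blender + 2×headphones → cost 27, value 71.

71 util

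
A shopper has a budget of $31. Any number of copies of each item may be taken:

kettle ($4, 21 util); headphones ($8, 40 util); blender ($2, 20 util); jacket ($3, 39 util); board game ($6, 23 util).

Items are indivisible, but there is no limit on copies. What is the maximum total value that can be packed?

Best value-per-unit is jacket at 39/3; filling with it alone gives 10×39 = 390.
Optimal mix: 2×blender + 9×jacket → cost 31, value 391.

391 util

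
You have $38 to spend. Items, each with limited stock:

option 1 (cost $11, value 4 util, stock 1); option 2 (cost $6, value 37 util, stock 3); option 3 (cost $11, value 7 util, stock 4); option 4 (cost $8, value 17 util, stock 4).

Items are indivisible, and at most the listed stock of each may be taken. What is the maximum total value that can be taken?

145 util

Best selections within cost 38 and stock limits:
- 3×option 2 + 2×option 4: cost 34, value 145
- 3×option 2 + 1×option 3 + 1×option 4: cost 37, value 135
- 1×option 1 + 3×option 2 + 1×option 4: cost 37, value 132
- 3×option 2 + 1×option 4: cost 26, value 128
Best: 145 util.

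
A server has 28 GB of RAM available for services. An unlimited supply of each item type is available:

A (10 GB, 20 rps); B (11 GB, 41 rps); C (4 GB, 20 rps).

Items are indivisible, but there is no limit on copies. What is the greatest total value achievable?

140 rps

Best value-per-unit is C at 20/4, and filling with it alone uses memory 7×4=28. No mix of the others beats 7×20 = 140.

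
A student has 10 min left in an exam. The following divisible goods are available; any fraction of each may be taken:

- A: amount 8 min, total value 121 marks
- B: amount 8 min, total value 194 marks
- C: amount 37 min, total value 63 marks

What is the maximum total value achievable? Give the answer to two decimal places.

224.25

Take in order of value per unit:
- B (194/8 per unit): all 8 → value 194, running total 194.00
- A (121/8 per unit): 2 of 8 → value 2×121/8 = 30.2500, running total 224.25
Total 224.25.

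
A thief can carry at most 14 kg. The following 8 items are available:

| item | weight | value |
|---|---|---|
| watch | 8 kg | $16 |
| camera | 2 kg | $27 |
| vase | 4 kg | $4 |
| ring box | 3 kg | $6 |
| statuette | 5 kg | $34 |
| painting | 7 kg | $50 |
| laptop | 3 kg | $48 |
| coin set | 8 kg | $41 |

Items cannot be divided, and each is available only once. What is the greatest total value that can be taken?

This is a 0/1 knapsack; check combinations near the capacity.
- camera+painting+laptop: weight 2+7+3=12, value 27+50+48=125
- camera+laptop+coin set: weight 2+3+8=13, value 27+48+41=116
- camera+ring box+statuette+laptop: weight 2+3+5+3=13, value 27+6+34+48=115
- camera+vase+statuette+laptop: weight 2+4+5+3=14, value 27+4+34+48=113
Best: $125.

$125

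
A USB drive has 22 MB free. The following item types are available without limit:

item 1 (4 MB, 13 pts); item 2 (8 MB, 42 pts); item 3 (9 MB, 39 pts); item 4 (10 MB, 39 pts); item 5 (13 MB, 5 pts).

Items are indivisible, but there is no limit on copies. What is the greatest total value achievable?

Best value-per-unit is item 2 at 42/8; filling with it alone gives 2×42 = 84.
Optimal mix: 1×item 1 + 2×item 2 → size 20, value 97.

97 pts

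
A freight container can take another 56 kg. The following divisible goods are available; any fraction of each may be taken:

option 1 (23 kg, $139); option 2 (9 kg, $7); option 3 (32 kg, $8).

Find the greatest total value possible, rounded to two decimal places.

Take in order of value per unit:
- option 1 (139/23 per unit): all 23 → value 139, running total 139.00
- option 2 (7/9 per unit): all 9 → value 7, running total 146.00
- option 3 (8/32 per unit): 24 of 32 → value 24×8/32 = 6.0000, running total 152.00
Total 152.00.

152.00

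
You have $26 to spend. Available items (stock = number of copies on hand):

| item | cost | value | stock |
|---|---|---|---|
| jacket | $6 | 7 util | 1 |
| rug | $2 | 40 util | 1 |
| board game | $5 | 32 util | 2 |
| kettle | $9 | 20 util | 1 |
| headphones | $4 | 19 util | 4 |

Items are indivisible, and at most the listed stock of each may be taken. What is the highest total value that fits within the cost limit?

161 util

Top feasible selections:
- 1×rug + 2×board game + 3×headphones: cost 24, value 161
- 1×jacket + 1×rug + 2×board game + 2×headphones: cost 26, value 149
- 1×rug + 1×board game + 4×headphones: cost 23, value 148
Best: 161 util.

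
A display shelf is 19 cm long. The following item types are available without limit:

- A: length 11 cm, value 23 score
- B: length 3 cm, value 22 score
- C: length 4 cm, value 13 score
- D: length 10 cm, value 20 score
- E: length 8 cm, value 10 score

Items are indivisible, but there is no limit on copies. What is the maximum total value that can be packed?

Best value-per-unit is B at 22/3, and filling with it alone uses length 6×3=18. No mix of the others beats 6×22 = 132.

132 score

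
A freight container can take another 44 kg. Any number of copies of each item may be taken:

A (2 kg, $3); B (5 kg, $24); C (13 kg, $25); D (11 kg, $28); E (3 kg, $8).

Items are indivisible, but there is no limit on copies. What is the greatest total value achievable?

Best value-per-unit is B at 24/5; filling with it alone gives 8×24 = 192.
Optimal mix: 8×B + 1×E → weight 43, value 200.

$200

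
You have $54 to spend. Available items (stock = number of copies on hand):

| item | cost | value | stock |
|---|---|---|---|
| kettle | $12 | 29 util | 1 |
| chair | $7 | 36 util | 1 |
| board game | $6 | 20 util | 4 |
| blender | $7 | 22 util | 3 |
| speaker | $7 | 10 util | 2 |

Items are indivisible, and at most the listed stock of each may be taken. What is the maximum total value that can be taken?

182 util

Top feasible selections:
- 1×chair + 4×board game + 3×blender: cost 52, value 182
- 1×chair + 3×board game + 3×blender + 1×speaker: cost 53, value 172
Best: 182 util.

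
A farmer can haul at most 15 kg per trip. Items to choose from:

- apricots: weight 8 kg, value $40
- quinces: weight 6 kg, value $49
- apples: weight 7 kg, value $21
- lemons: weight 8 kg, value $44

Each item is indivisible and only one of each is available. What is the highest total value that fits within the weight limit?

Check high-value combinations within 15 kg:
- quinces+lemons: weight 6+8=14, value 49+44=93
- apricots+quinces: weight 8+6=14, value 40+49=89
- quinces+apples: weight 6+7=13, value 49+21=70
Best: $93.

$93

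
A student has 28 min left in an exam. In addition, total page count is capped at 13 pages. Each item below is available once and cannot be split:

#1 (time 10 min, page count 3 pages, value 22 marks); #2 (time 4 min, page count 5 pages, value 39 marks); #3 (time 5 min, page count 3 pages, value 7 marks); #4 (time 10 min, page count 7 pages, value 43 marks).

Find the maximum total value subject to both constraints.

Feasible sets respecting both limits:
- #2+#4: time 14, page count 12, value 82
- #1+#3+#4: time 25, page count 13, value 72
- #1+#2+#3: time 19, page count 11, value 68
Best: 82 marks.

82 marks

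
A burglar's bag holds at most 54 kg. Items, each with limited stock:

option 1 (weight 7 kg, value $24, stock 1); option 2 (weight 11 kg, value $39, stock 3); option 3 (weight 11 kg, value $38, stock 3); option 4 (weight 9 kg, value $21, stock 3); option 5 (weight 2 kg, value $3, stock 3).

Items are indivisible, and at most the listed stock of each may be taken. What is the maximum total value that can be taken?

Top feasible selections:
- 1×option 1 + 3×option 2 + 1×option 3 + 1×option 5: weight 53, value 182
- 1×option 1 + 2×option 2 + 2×option 3 + 1×option 5: weight 53, value 181
- 1×option 1 + 1×option 2 + 3×option 3 + 1×option 5: weight 53, value 180
Best: $182.

$182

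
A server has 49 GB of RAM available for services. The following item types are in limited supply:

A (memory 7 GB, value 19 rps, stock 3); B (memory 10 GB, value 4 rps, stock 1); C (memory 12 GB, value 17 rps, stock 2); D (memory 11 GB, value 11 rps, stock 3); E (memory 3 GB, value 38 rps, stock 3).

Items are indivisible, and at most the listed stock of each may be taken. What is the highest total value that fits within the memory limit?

Best selections within memory 49 and stock limits:
- 3×A + 1×C + 3×E: memory 42, value 188
- 2×A + 2×C + 3×E: memory 47, value 186
- 3×A + 1×D + 3×E: memory 41, value 182
- 2×A + 1×C + 1×D + 3×E: memory 46, value 180
Best: 188 rps.

188 rps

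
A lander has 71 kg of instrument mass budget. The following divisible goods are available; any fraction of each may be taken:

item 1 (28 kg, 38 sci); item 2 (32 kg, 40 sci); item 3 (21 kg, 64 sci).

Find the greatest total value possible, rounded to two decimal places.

Take in order of value per unit:
- item 3 (64/21 per unit): all 21 → value 64, running total 64.00
- item 1 (38/28 per unit): all 28 → value 38, running total 102.00
- item 2 (40/32 per unit): 22 of 32 → value 22×40/32 = 27.5000, running total 129.50
Total 129.50.

129.50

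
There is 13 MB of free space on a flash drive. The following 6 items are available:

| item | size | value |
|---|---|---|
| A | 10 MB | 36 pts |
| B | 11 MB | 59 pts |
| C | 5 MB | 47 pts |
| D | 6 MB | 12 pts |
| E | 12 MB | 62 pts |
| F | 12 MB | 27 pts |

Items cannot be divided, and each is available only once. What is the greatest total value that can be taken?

This is a 0/1 knapsack; check combinations near the capacity.
- E: size 12, value 62
- B: size 11, value 59
- C+D: size 5+6=11, value 47+12=59
Best: 62 pts.

62 pts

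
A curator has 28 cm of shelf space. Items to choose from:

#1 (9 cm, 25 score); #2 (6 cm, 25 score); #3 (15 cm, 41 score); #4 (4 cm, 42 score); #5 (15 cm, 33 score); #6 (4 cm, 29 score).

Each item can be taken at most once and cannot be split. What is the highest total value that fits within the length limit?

Check high-value combinations within 28 cm:
- #1+#2+#4+#6: length 9+6+4+4=23, value 25+25+42+29=121
- #3+#4+#6: length 15+4+4=23, value 41+42+29=112
- #2+#3+#4: length 6+15+4=25, value 25+41+42=108
- #1+#3+#4: length 9+15+4=28, value 25+41+42=108
Best: 121 score.

121 score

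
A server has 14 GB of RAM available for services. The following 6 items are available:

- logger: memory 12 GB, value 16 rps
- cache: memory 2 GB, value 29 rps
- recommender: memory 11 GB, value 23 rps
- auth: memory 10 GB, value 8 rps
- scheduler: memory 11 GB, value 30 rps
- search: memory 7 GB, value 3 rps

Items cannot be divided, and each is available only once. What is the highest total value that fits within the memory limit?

59 rps

This is a 0/1 knapsack; check combinations near the capacity.
- cache+scheduler: memory 2+11=13, value 29+30=59
- cache+recommender: memory 2+11=13, value 29+23=52
- logger+cache: memory 12+2=14, value 16+29=45
- cache+auth: memory 2+10=12, value 29+8=37
Best: 59 rps.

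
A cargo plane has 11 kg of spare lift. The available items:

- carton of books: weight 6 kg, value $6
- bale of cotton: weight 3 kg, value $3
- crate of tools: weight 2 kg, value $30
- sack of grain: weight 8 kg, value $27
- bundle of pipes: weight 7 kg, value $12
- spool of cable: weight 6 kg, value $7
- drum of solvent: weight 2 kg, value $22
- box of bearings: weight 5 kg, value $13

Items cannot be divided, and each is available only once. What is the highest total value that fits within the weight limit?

$65

Check high-value combinations within 11 kg:
- crate of tools+drum of solvent+box of bearings: weight 2+2+5=9, value 30+22+13=65
- crate of tools+bundle of pipes+drum of solvent: weight 2+7+2=11, value 30+12+22=64
- crate of tools+spool of cable+drum of solvent: weight 2+6+2=10, value 30+7+22=59
- carton of books+crate of tools+drum of solvent: weight 6+2+2=10, value 6+30+22=58
Best: $65.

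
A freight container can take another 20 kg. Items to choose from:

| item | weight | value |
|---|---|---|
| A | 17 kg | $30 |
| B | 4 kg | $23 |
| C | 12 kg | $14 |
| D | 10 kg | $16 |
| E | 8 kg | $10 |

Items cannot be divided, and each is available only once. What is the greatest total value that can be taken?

Check high-value combinations within 20 kg:
- B+D: weight 4+10=14, value 23+16=39
- B+C: weight 4+12=16, value 23+14=37
- B+E: weight 4+8=12, value 23+10=33
- A: weight 17, value 30
- D+E: weight 10+8=18, value 16+10=26
Best: $39.

$39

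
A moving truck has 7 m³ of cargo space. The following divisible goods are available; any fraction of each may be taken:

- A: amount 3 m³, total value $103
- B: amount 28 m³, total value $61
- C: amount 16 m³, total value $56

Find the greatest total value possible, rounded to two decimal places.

117.00

Take in order of value per unit:
- A (103/3 per unit): all 3 → value 103, running total 103.00
- C (56/16 per unit): 4 of 16 → value 4×56/16 = 14.0000, running total 117.00
Total 117.00.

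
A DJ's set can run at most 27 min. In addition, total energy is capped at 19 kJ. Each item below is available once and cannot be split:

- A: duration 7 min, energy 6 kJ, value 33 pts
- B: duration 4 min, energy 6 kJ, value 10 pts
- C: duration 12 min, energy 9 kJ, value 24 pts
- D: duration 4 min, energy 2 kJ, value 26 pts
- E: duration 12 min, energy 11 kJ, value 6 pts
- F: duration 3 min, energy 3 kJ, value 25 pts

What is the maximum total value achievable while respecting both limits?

94 pts

Feasible sets respecting both limits:
- A+B+D+F: duration 18, energy 17, value 94
- A+D+F: duration 14, energy 11, value 84
- A+C+D: duration 23, energy 17, value 83
Best: 94 pts.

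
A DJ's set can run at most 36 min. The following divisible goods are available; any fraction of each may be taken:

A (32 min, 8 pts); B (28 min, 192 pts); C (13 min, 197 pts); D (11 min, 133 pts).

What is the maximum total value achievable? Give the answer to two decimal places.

Take in order of value per unit:
- C (197/13 per unit): all 13 → value 197, running total 197.00
- D (133/11 per unit): all 11 → value 133, running total 330.00
- B (192/28 per unit): 12 of 28 → value 12×192/28 = 82.2857, running total 412.29
Total 412.29.

412.29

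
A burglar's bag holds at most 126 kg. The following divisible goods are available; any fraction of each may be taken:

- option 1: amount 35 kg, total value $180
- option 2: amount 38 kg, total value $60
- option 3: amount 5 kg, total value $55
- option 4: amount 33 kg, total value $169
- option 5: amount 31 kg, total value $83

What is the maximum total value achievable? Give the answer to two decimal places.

521.74

Take in order of value per unit:
- option 3 (55/5 per unit): all 5 → value 55, running total 55.00
- option 1 (180/35 per unit): all 35 → value 180, running total 235.00
- option 4 (169/33 per unit): all 33 → value 169, running total 404.00
- option 5 (83/31 per unit): all 31 → value 83, running total 487.00
- option 2 (60/38 per unit): 22 of 38 → value 22×60/38 = 34.7368, running total 521.74
Total 521.74.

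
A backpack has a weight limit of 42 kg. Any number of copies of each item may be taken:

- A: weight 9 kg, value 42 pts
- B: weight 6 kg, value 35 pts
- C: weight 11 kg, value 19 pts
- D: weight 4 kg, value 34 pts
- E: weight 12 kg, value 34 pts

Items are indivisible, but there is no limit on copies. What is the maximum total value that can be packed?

Best value-per-unit is D at 34/4; filling with it alone gives 10×34 = 340.
Optimal mix: 1×B + 9×D → weight 42, value 341.

341 pts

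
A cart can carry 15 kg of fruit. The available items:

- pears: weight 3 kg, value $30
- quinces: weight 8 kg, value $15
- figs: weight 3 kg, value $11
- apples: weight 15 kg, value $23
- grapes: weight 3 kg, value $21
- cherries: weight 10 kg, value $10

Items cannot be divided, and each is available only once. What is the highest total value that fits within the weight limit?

$66

Check high-value combinations within 15 kg:
- pears+quinces+grapes: weight 3+8+3=14, value 30+15+21=66
- pears+figs+grapes: weight 3+3+3=9, value 30+11+21=62
- pears+quinces+figs: weight 3+8+3=14, value 30+15+11=56
- pears+grapes: weight 3+3=6, value 30+21=51
Best: $66.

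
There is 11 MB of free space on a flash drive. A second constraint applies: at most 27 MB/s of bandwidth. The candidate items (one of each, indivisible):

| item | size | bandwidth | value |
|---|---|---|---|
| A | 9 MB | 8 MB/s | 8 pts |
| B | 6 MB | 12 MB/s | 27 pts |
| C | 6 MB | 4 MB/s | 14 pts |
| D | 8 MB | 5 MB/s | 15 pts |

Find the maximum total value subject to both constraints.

Feasible sets respecting both limits:
- B: size 6, bandwidth 12, value 27
- D: size 8, bandwidth 5, value 15
- C: size 6, bandwidth 4, value 14
Best: 27 pts.

27 pts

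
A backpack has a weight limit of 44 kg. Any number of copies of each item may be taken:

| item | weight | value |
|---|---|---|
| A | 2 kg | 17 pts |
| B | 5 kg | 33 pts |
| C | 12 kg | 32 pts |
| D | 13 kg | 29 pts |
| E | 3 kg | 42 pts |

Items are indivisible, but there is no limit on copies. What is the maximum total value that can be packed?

605 pts

Best value-per-unit is E at 42/3; filling with it alone gives 14×42 = 588.
Optimal mix: 1×A + 14×E → weight 44, value 605.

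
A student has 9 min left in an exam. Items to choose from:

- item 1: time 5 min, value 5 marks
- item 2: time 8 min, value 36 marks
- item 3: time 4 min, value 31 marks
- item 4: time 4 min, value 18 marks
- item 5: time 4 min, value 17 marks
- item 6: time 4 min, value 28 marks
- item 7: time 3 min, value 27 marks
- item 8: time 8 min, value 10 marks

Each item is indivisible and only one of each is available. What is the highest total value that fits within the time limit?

Check high-value combinations within 9 min:
- item 3+item 6: time 4+4=8, value 31+28=59
- item 3+item 7: time 4+3=7, value 31+27=58
- item 6+item 7: time 4+3=7, value 28+27=55
- item 3+item 4: time 4+4=8, value 31+18=49
Best: 59 marks.

59 marks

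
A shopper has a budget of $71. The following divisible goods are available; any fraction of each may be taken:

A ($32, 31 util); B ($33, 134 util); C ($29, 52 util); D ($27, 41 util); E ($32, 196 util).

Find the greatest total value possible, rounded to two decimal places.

340.76

Take in order of value per unit:
- E (196/32 per unit): all 32 → value 196, running total 196.00
- B (134/33 per unit): all 33 → value 134, running total 330.00
- C (52/29 per unit): 6 of 29 → value 6×52/29 = 10.7586, running total 340.76
Total 340.76.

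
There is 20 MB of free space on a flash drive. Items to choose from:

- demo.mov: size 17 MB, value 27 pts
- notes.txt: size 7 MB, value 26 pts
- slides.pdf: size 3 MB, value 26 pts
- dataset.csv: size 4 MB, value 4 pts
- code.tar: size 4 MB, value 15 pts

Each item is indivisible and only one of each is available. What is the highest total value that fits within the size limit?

This is a 0/1 knapsack; check combinations near the capacity.
- notes.txt+slides.pdf+dataset.csv+code.tar: size 7+3+4+4=18, value 26+26+4+15=71
- notes.txt+slides.pdf+code.tar: size 7+3+4=14, value 26+26+15=67
- notes.txt+slides.pdf+dataset.csv: size 7+3+4=14, value 26+26+4=56
- demo.mov+slides.pdf: size 17+3=20, value 27+26=53
Best: 71 pts.

71 pts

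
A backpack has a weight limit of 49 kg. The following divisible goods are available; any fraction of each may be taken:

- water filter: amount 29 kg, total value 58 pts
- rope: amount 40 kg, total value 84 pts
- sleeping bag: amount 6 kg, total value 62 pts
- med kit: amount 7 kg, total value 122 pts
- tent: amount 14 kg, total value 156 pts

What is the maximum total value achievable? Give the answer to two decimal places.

Take in order of value per unit:
- med kit (122/7 per unit): all 7 → value 122, running total 122.00
- tent (156/14 per unit): all 14 → value 156, running total 278.00
- sleeping bag (62/6 per unit): all 6 → value 62, running total 340.00
- rope (84/40 per unit): 22 of 40 → value 22×84/40 = 46.2000, running total 386.20
Total 386.20.

386.20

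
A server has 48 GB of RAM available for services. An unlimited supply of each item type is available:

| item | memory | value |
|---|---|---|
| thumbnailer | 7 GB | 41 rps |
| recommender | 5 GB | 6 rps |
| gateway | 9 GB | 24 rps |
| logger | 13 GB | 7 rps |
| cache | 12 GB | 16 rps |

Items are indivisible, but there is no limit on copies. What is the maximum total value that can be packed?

Best value-per-unit is thumbnailer at 41/7; filling with it alone gives 6×41 = 246.
Optimal mix: 6×thumbnailer + 1×recommender → memory 47, value 252.

252 rps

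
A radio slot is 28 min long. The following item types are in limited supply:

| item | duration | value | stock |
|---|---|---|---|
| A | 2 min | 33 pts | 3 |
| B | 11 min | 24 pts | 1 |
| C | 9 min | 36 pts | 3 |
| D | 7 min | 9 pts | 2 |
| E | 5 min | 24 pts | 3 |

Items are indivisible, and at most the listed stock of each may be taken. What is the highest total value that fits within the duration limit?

183 pts

Top feasible selections:
- 3×A + 1×C + 2×E: duration 25, value 183
- 3×A + 1×D + 3×E: duration 28, value 180
- 2×A + 1×C + 3×E: duration 28, value 174
Best: 183 pts.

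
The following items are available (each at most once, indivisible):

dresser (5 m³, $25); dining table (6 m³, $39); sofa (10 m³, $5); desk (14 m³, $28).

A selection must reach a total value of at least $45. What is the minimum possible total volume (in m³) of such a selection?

Subsets with value ≥ 45, sorted by total volume:
- dresser+dining table: volume 11, value 64
- dresser+desk: volume 19, value 53
- dining table+desk: volume 20, value 67
Minimum volume: 11 m³.

11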